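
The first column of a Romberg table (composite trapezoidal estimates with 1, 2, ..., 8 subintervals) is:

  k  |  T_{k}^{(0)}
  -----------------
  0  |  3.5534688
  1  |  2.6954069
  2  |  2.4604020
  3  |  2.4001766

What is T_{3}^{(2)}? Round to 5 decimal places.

T_{2}^{(1)} = 2.4604020 + (2.4604020 − 2.6954069)/3 = 2.3820670
T_{3}^{(1)} = (4·2.4001766 − 2.4604020) / 3 = 2.3801015
T_{3}^{(2)} = (16·2.3801015 − 2.3820670) / 15 = 2.3799705

2.37997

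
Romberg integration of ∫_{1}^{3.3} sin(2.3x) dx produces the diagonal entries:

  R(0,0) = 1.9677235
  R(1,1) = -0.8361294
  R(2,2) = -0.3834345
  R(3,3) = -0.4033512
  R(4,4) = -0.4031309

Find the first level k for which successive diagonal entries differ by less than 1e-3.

k = 4

|R(1,1) − R(0,0)| = 2.8038529 ≥ 1e-3
|R(2,2) − R(1,1)| = 0.4526949 ≥ 1e-3
|R(3,3) − R(2,2)| = 0.0199167 ≥ 1e-3
|R(4,4) − R(3,3)| = 0.0002203 < 1e-3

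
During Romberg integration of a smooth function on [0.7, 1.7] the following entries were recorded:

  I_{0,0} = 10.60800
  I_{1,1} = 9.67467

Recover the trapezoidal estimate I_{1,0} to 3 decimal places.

From I_{1,1} = (4·I_{1,0} − I_{0,0})/3, solve for I_{1,0}:
4·I_{1,0} = 3·9.67467 + 10.60800 = 39.63201
I_{1,0} = 9.90800

9.908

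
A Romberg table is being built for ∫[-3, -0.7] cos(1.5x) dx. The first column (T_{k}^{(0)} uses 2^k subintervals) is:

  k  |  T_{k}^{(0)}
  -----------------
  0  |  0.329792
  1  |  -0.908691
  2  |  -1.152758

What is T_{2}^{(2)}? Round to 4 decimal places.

-1.2283

T_{1}^{(1)} = -0.908691 + (-0.908691 − 0.329792)/3 = -1.321519
T_{2}^{(1)} = (4·(-1.152758) − (-0.908691)) / 3 = -1.234114
T_{2}^{(2)} = (16·(-1.234114) − (-1.321519)) / 15 = -1.228287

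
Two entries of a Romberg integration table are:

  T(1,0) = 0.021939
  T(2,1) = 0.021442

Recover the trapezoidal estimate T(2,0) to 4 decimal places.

From T(2,1) = (4·T(2,0) − T(1,0))/3, solve for T(2,0):
4·T(2,0) = 3·0.021442 + 0.021939 = 0.086265
T(2,0) = 0.021566

0.0216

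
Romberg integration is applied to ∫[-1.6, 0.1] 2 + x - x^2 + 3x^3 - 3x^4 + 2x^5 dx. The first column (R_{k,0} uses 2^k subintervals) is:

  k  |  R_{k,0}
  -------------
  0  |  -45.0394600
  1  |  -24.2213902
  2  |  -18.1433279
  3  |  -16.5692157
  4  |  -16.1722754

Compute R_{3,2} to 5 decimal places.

Richardson extrapolation on the trapezoidal column (denominator 4−1=3):
R_{2,1} = -18.1433279 + (-18.1433279 − (-24.2213902))/3 = -16.1173071
R_{3,1} = -16.5692157 + (-16.5692157 − (-18.1433279))/3 = -16.0445116
R_{3,2} = -16.0445116 + (-16.0445116 − (-16.1173071))/15 = -16.0396586

-16.03966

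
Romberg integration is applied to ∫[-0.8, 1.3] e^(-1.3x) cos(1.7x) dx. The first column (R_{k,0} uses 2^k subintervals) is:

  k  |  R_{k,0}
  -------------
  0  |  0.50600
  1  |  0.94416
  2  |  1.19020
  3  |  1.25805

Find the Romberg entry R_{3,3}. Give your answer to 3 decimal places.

1.281

Richardson extrapolation on the trapezoidal column (denominator 4−1=3):
R_{1,1} = (4·0.94416 − 0.50600) / 3 = 1.09021
R_{2,1} = 1.19020 + (1.19020 − 0.94416)/3 = 1.27221
R_{3,1} = 1.25805 + (1.25805 − 1.19020)/3 = 1.28067
R_{2,2} = (16·1.27221 − 1.09021) / 15 = 1.28434
R_{3,2} = 1.28067 + (1.28067 − 1.27221)/15 = 1.28123
R_{3,3} = (64·1.28123 − 1.28434) / 63 = 1.28118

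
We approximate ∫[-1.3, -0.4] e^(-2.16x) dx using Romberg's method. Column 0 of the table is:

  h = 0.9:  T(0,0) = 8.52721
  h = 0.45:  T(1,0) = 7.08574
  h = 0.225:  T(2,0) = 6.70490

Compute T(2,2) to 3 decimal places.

6.576

Richardson extrapolation on the trapezoidal column (denominator 4−1=3):
T(1,1) = 7.08574 + (7.08574 − 8.52721)/3 = 6.60525
T(2,1) = 6.70490 + (6.70490 − 7.08574)/3 = 6.57795
T(2,2) = (16·6.57795 − 6.60525) / 15 = 6.57613
(Column j=1 coincides with Simpson's rule on the same nodes.)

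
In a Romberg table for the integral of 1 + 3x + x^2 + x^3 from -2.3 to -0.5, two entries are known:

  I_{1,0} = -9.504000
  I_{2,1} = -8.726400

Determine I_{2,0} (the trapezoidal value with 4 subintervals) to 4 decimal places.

From I_{2,1} = (4·I_{2,0} − I_{1,0})/3, solve for I_{2,0}:
4·I_{2,0} = 3·(-8.726400) + (-9.504000) = -35.683200
I_{2,0} = -8.920800

-8.9208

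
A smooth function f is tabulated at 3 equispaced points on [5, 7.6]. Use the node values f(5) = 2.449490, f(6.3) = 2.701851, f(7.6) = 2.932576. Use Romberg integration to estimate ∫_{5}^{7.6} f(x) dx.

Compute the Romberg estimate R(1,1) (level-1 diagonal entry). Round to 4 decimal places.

7.0154

R(0,0) (trapezoid, 1 panel, h=2.6000): 6.996686
R(1,0) (trapezoid, 2 panels, h=1.3000): 7.010749
R(1,1) = 7.010749 + (7.010749 − 6.996686)/3 = 7.015437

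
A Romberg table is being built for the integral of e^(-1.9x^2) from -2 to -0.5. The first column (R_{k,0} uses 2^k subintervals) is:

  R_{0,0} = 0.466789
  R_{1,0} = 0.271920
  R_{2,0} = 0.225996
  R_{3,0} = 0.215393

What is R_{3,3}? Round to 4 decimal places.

0.2120

Richardson extrapolation on the trapezoidal column (denominator 4−1=3):
R_{1,1} = (4·0.271920 − 0.466789) / 3 = 0.206964
R_{2,1} = 0.225996 + (0.225996 − 0.271920)/3 = 0.210688
R_{3,1} = 0.215393 + (0.215393 − 0.225996)/3 = 0.211859
R_{2,2} = 0.210688 + (0.210688 − 0.206964)/15 = 0.210936
R_{3,2} = (16·0.211859 − 0.210688) / 15 = 0.211937
R_{3,3} = 0.211937 + (0.211937 − 0.210936)/63 = 0.211953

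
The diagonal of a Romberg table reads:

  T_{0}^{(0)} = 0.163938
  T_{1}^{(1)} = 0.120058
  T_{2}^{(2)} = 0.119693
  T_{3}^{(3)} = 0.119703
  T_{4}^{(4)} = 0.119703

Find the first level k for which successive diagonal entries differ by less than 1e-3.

k = 2

|T_{1}^{(1)} − T_{0}^{(0)}| = 0.043880 ≥ 1e-3
|T_{2}^{(2)} − T_{1}^{(1)}| = 0.000365 < 1e-3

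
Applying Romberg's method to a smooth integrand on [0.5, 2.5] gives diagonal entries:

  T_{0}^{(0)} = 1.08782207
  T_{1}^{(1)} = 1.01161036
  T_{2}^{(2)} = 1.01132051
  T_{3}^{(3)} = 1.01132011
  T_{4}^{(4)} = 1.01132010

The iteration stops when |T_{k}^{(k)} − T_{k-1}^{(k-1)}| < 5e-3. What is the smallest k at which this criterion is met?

k = 2

|T_{1}^{(1)} − T_{0}^{(0)}| = 0.07621171 ≥ 5e-3
|T_{2}^{(2)} − T_{1}^{(1)}| = 0.00028985 < 5e-3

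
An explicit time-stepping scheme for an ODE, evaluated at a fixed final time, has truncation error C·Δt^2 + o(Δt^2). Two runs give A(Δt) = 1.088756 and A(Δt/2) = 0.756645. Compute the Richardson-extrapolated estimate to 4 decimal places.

0.6459

The leading error scales as Δt^2; refining by a factor of 2 reduces it by 2^2 = 4.
Extrapolated value = (4·A(Δt/2) − A(Δt)) / (4 − 1)
= (4·0.756645 − 1.088756) / 3
= 1.937824 / 3 = 0.645941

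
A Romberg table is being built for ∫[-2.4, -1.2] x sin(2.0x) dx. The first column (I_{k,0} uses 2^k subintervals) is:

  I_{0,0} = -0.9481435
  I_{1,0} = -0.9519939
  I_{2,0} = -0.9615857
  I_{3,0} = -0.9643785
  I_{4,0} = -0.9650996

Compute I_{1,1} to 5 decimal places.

-0.95328

Richardson extrapolation on the trapezoidal column (denominator 4−1=3):
I_{1,1} = (4·(-0.9519939) − (-0.9481435)) / 3 = -0.9532774
(Column j=1 coincides with Simpson's rule on the same nodes.)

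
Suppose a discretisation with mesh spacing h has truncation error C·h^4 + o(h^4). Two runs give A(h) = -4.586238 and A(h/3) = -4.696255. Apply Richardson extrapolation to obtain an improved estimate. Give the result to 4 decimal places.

-4.6976

The leading error scales as h^4; refining by a factor of 3 reduces it by 3^4 = 81.
Extrapolated value = (81·A(h/3) − A(h)) / (81 − 1)
= (81·(-4.696255) − (-4.586238)) / 80
= -375.810417 / 80 = -4.697630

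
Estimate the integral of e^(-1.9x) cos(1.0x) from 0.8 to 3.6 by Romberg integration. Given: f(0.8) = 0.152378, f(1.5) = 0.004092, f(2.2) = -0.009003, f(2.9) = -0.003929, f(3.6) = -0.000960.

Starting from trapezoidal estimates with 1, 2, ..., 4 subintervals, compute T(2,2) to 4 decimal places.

T(0,0) (trapezoid, 1 panel, h=2.8000): 0.211985
T(1,0) (trapezoid, 2 panels, h=1.4000): 0.093388
T(2,0) (trapezoid, 4 panels, h=0.7000): 0.046808
T(1,1) = 0.093388 + (0.093388 − 0.211985)/3 = 0.053856
T(2,1) = 0.046808 + (0.046808 − 0.093388)/3 = 0.031281
T(2,2) = 0.031281 + (0.031281 − 0.053856)/15 = 0.029776

0.0298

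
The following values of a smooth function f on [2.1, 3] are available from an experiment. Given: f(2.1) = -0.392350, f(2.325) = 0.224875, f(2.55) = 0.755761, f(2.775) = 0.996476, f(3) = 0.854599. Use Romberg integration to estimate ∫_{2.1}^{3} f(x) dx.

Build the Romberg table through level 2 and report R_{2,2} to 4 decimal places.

0.5139

R_{0,0} (trapezoid, 1 panel, h=0.9000): 0.208012
R_{1,0} (trapezoid, 2 panels, h=0.4500): 0.444098
R_{2,0} (trapezoid, 4 panels, h=0.2250): 0.496853
R_{1,1} = 0.444098 + (0.444098 − 0.208012)/3 = 0.522793
R_{2,1} = 0.496853 + (0.496853 − 0.444098)/3 = 0.514438
R_{2,2} = 0.514438 + (0.514438 − 0.522793)/15 = 0.513881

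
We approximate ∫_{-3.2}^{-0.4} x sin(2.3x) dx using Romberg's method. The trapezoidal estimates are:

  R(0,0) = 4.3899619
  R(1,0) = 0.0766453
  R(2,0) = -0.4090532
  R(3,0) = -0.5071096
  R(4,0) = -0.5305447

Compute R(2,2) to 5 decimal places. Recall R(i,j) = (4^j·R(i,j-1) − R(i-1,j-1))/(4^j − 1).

R(1,1) = 0.0766453 + (0.0766453 − 4.3899619)/3 = -1.3611269
R(2,1) = (4·(-0.4090532) − 0.0766453) / 3 = -0.5709527
R(2,2) = -0.5709527 + (-0.5709527 − (-1.3611269))/15 = -0.5182744
(Column j=1 coincides with Simpson's rule on the same nodes.)

-0.51827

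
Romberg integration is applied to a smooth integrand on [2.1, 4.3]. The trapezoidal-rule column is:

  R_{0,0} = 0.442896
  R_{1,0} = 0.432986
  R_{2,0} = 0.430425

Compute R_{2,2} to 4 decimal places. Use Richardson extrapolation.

Richardson extrapolation on the trapezoidal column (denominator 4−1=3):
R_{1,1} = (4·0.432986 − 0.442896) / 3 = 0.429683
R_{2,1} = 0.430425 + (0.430425 − 0.432986)/3 = 0.429571
R_{2,2} = (16·0.429571 − 0.429683) / 15 = 0.429564
(Column j=1 coincides with Simpson's rule on the same nodes.)

0.4296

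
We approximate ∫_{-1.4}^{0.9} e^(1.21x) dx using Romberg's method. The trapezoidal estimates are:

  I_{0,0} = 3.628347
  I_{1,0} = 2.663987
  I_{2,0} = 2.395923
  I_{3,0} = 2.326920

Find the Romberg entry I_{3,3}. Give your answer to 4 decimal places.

2.3037

Richardson extrapolation on the trapezoidal column (denominator 4−1=3):
I_{1,1} = 2.663987 + (2.663987 − 3.628347)/3 = 2.342534
I_{2,1} = (4·2.395923 − 2.663987) / 3 = 2.306568
I_{3,1} = 2.326920 + (2.326920 − 2.395923)/3 = 2.303919
I_{2,2} = (16·2.306568 − 2.342534) / 15 = 2.304170
I_{3,2} = (16·2.303919 − 2.306568) / 15 = 2.303742
I_{3,3} = 2.303742 + (2.303742 − 2.304170)/63 = 2.303735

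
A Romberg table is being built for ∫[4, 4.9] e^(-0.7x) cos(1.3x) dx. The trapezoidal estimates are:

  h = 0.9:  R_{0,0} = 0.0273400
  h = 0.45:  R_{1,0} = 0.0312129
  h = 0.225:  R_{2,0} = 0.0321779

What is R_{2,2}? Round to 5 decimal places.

Richardson extrapolation on the trapezoidal column (denominator 4−1=3):
R_{1,1} = (4·0.0312129 − 0.0273400) / 3 = 0.0325039
R_{2,1} = (4·0.0321779 − 0.0312129) / 3 = 0.0324996
R_{2,2} = 0.0324996 + (0.0324996 − 0.0325039)/15 = 0.0324993

0.03250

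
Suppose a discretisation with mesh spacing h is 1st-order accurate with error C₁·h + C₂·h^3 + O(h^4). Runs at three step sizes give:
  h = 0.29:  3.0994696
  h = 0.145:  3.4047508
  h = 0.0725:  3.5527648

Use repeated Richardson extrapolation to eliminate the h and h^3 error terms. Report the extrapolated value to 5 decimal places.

First eliminate the h term (factor 2^1 = 2):
  B₁ = (2·3.4047508 − 3.0994696)/1 = 3.7100320
  B₂ = (2·3.5527648 − 3.4047508)/1 = 3.7007788
Then eliminate the h^3 term (factor 2^3 = 8):
  (8·3.7007788 − 3.7100320)/7 = 3.6994569

3.69946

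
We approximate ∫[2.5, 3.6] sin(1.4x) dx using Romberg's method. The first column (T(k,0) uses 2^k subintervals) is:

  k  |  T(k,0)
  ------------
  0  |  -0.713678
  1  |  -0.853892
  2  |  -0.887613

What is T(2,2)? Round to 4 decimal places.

Richardson extrapolation on the trapezoidal column (denominator 4−1=3):
T(1,1) = (4·(-0.853892) − (-0.713678)) / 3 = -0.900630
T(2,1) = -0.887613 + (-0.887613 − (-0.853892))/3 = -0.898853
T(2,2) = -0.898853 + (-0.898853 − (-0.900630))/15 = -0.898735

-0.8987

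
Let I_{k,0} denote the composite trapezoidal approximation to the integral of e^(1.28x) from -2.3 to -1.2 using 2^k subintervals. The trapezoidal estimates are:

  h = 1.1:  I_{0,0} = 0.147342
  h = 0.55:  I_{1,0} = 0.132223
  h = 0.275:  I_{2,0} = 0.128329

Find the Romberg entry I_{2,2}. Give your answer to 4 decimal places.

Richardson extrapolation on the trapezoidal column (denominator 4−1=3):
I_{1,1} = (4·0.132223 − 0.147342) / 3 = 0.127183
I_{2,1} = (4·0.128329 − 0.132223) / 3 = 0.127031
I_{2,2} = 0.127031 + (0.127031 − 0.127183)/15 = 0.127021

0.1270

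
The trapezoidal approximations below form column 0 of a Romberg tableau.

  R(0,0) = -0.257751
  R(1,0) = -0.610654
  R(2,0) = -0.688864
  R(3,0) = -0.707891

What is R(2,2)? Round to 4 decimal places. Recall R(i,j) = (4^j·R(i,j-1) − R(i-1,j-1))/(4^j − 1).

R(1,1) = -0.610654 + (-0.610654 − (-0.257751))/3 = -0.728288
R(2,1) = (4·(-0.688864) − (-0.610654)) / 3 = -0.714934
R(2,2) = (16·(-0.714934) − (-0.728288)) / 15 = -0.714044

-0.7140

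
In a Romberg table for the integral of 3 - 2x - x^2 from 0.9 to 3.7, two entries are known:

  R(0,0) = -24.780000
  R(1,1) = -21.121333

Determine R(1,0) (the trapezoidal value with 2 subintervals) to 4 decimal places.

From R(1,1) = (4·R(1,0) − R(0,0))/3, solve for R(1,0):
4·R(1,0) = 3·(-21.121333) + (-24.780000) = -88.143999
R(1,0) = -22.036000

-22.0360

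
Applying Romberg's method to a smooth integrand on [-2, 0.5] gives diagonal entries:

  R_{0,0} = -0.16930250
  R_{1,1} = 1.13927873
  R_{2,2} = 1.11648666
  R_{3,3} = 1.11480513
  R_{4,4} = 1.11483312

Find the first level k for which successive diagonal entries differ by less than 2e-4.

k = 4

|R_{1,1} − R_{0,0}| = 1.30858123 ≥ 2e-4
|R_{2,2} − R_{1,1}| = 0.02279207 ≥ 2e-4
|R_{3,3} − R_{2,2}| = 0.00168153 ≥ 2e-4
|R_{4,4} − R_{3,3}| = 0.00002799 < 2e-4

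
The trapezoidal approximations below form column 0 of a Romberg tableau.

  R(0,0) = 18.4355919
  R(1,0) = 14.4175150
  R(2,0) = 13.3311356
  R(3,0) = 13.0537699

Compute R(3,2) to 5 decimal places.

Richardson extrapolation on the trapezoidal column (denominator 4−1=3):
R(2,1) = (4·13.3311356 − 14.4175150) / 3 = 12.9690091
R(3,1) = (4·13.0537699 − 13.3311356) / 3 = 12.9613147
R(3,2) = (16·12.9613147 − 12.9690091) / 15 = 12.9608017

12.96080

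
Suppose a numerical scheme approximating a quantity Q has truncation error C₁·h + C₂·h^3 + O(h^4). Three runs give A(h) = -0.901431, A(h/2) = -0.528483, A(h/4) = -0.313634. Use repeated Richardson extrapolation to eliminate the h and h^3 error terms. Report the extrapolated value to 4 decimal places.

-0.0907

First eliminate the h term (factor 2^1 = 2):
  B₁ = (2·(-0.528483) − (-0.901431))/1 = -0.155535
  B₂ = (2·(-0.313634) − (-0.528483))/1 = -0.098785
Then eliminate the h^3 term (factor 2^3 = 8):
  (8·(-0.098785) − (-0.155535))/7 = -0.090678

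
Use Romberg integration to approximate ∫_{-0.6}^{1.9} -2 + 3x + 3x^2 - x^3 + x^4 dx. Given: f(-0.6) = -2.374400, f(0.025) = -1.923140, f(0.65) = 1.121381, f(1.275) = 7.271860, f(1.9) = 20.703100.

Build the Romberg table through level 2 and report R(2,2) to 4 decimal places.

8.6921

R(0,0) (trapezoid, 1 panel, h=2.5000): 22.910875
R(1,0) (trapezoid, 2 panels, h=1.2500): 12.857164
R(2,0) (trapezoid, 4 panels, h=0.6250): 9.771532
R(1,1) = 12.857164 + (12.857164 − 22.910875)/3 = 9.505927
R(2,1) = 9.771532 + (9.771532 − 12.857164)/3 = 8.742988
R(2,2) = 8.742988 + (8.742988 − 9.505927)/15 = 8.692125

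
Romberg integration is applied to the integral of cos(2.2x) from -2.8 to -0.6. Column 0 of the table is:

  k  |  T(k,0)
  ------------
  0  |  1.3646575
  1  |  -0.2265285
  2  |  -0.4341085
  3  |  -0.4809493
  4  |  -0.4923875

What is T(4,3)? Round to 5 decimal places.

-0.49618

Richardson extrapolation on the trapezoidal column (denominator 4−1=3):
T(2,1) = -0.4341085 + (-0.4341085 − (-0.2265285))/3 = -0.5033018
T(3,1) = (4·(-0.4809493) − (-0.4341085)) / 3 = -0.4965629
T(4,1) = (4·(-0.4923875) − (-0.4809493)) / 3 = -0.4962002
T(3,2) = (16·(-0.4965629) − (-0.5033018)) / 15 = -0.4961136
T(4,2) = (16·(-0.4962002) − (-0.4965629)) / 15 = -0.4961760
T(4,3) = (64·(-0.4961760) − (-0.4961136)) / 63 = -0.4961770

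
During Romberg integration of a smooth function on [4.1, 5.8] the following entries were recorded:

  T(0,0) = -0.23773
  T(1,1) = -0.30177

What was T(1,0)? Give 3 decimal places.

From T(1,1) = (4·T(1,0) − T(0,0))/3, solve for T(1,0):
4·T(1,0) = 3·(-0.30177) + (-0.23773) = -1.14304
T(1,0) = -0.28576

-0.286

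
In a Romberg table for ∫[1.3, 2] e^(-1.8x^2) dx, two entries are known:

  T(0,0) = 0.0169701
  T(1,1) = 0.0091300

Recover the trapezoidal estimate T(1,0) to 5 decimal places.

0.01109

From T(1,1) = (4·T(1,0) − T(0,0))/3, solve for T(1,0):
4·T(1,0) = 3·0.0091300 + 0.0169701 = 0.0443601
T(1,0) = 0.0110900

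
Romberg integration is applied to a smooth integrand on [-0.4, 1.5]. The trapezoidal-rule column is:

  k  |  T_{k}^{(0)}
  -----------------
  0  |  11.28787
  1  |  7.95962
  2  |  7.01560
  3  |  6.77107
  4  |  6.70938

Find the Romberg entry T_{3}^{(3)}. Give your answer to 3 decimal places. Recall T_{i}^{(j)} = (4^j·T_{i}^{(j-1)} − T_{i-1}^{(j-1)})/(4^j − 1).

6.689

T_{1}^{(1)} = (4·7.95962 − 11.28787) / 3 = 6.85020
T_{2}^{(1)} = 7.01560 + (7.01560 − 7.95962)/3 = 6.70093
T_{3}^{(1)} = (4·6.77107 − 7.01560) / 3 = 6.68956
T_{2}^{(2)} = (16·6.70093 − 6.85020) / 15 = 6.69098
T_{3}^{(2)} = (16·6.68956 − 6.70093) / 15 = 6.68880
T_{3}^{(3)} = 6.68880 + (6.68880 − 6.69098)/63 = 6.68877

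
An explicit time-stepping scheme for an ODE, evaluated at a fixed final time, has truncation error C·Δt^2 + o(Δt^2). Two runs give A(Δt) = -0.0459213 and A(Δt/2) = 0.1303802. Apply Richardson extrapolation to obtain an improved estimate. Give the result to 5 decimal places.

The leading error scales as Δt^2; refining by a factor of 2 reduces it by 2^2 = 4.
Extrapolated value = (4·A(Δt/2) − A(Δt)) / (4 − 1)
= (4·0.1303802 − (-0.0459213)) / 3
= 0.5674421 / 3 = 0.1891474

0.18915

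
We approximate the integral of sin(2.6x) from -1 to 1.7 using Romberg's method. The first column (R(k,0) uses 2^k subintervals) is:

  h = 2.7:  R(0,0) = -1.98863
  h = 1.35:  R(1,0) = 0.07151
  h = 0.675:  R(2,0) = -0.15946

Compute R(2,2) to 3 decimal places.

-0.303

R(1,1) = (4·0.07151 − (-1.98863)) / 3 = 0.75822
R(2,1) = -0.15946 + (-0.15946 − 0.07151)/3 = -0.23645
R(2,2) = -0.23645 + (-0.23645 − 0.75822)/15 = -0.30276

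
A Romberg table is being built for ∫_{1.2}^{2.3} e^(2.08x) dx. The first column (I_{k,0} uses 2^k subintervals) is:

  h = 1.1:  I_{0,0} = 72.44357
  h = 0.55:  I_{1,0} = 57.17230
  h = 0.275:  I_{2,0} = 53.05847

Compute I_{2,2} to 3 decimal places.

51.661

Richardson extrapolation on the trapezoidal column (denominator 4−1=3):
I_{1,1} = (4·57.17230 − 72.44357) / 3 = 52.08188
I_{2,1} = 53.05847 + (53.05847 − 57.17230)/3 = 51.68719
I_{2,2} = 51.68719 + (51.68719 − 52.08188)/15 = 51.66088
(Column j=1 coincides with Simpson's rule on the same nodes.)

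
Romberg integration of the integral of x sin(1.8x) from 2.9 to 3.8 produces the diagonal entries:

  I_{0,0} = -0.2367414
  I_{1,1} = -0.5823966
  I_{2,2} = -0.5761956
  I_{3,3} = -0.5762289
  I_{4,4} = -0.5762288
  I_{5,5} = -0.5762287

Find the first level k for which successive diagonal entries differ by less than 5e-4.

k = 3

|I_{1,1} − I_{0,0}| = 0.3456552 ≥ 5e-4
|I_{2,2} − I_{1,1}| = 0.0062010 ≥ 5e-4
|I_{3,3} − I_{2,2}| = 0.0000333 < 5e-4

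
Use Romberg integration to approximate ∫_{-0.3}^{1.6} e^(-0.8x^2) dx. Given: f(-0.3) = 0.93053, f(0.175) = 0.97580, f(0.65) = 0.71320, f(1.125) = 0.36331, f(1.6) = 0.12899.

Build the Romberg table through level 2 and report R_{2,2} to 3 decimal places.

R_{0,0} (trapezoid, 1 panel, h=1.9000): 1.00654
R_{1,0} (trapezoid, 2 panels, h=0.9500): 1.18081
R_{2,0} (trapezoid, 4 panels, h=0.4750): 1.22648
R_{1,1} = 1.18081 + (1.18081 − 1.00654)/3 = 1.23890
R_{2,1} = 1.22648 + (1.22648 − 1.18081)/3 = 1.24170
R_{2,2} = 1.24170 + (1.24170 − 1.23890)/15 = 1.24189

1.242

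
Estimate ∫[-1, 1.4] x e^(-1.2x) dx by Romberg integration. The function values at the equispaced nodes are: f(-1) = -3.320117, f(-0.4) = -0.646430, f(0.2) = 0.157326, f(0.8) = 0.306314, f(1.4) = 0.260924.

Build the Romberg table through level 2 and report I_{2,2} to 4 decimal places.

I_{0,0} (trapezoid, 1 panel, h=2.4000): -3.671032
I_{1,0} (trapezoid, 2 panels, h=1.2000): -1.646725
I_{2,0} (trapezoid, 4 panels, h=0.6000): -1.027432
I_{1,1} = -1.646725 + (-1.646725 − (-3.671032))/3 = -0.971956
I_{2,1} = -1.027432 + (-1.027432 − (-1.646725))/3 = -0.821001
I_{2,2} = -0.821001 + (-0.821001 − (-0.971956))/15 = -0.810937

-0.8109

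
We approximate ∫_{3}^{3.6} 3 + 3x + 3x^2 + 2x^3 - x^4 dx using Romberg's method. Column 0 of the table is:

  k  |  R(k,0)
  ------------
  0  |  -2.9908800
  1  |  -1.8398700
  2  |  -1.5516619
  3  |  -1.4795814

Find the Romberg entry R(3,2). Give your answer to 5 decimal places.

Richardson extrapolation on the trapezoidal column (denominator 4−1=3):
R(2,1) = -1.5516619 + (-1.5516619 − (-1.8398700))/3 = -1.4555925
R(3,1) = (4·(-1.4795814) − (-1.5516619)) / 3 = -1.4555546
R(3,2) = (16·(-1.4555546) − (-1.4555925)) / 15 = -1.4555521

-1.45555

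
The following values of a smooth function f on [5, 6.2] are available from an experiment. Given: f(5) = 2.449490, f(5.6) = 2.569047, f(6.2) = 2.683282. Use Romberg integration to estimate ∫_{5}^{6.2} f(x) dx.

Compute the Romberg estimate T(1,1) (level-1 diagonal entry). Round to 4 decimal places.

T(0,0) (trapezoid, 1 panel, h=1.2000): 3.079663
T(1,0) (trapezoid, 2 panels, h=0.6000): 3.081260
T(1,1) = 3.081260 + (3.081260 − 3.079663)/3 = 3.081792

3.0818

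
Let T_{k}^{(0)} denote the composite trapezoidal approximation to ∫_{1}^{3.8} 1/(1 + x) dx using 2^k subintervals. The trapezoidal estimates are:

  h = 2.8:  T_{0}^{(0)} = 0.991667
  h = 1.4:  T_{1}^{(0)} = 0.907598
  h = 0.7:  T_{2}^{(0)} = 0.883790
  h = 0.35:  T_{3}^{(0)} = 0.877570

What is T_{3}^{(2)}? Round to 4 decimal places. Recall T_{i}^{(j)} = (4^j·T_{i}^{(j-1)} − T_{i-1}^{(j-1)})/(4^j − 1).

0.8755

Richardson extrapolation on the trapezoidal column (denominator 4−1=3):
T_{2}^{(1)} = (4·0.883790 − 0.907598) / 3 = 0.875854
T_{3}^{(1)} = 0.877570 + (0.877570 − 0.883790)/3 = 0.875497
T_{3}^{(2)} = (16·0.875497 − 0.875854) / 15 = 0.875473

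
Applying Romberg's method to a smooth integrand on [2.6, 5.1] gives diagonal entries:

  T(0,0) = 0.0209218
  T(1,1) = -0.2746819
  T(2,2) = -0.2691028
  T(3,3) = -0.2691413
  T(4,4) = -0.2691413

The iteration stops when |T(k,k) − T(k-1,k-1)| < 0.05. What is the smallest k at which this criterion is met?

|T(1,1) − T(0,0)| = 0.2956037 ≥ 0.05
|T(2,2) − T(1,1)| = 0.0055791 < 0.05

k = 2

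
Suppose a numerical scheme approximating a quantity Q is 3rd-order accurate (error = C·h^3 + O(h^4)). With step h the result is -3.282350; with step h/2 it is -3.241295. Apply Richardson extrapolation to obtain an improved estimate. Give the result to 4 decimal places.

-3.2354

The leading error scales as h^3; refining by a factor of 2 reduces it by 2^3 = 8.
Extrapolated value = (8·A(h/2) − A(h)) / (8 − 1)
= (8·(-3.241295) − (-3.282350)) / 7
= -22.648010 / 7 = -3.235430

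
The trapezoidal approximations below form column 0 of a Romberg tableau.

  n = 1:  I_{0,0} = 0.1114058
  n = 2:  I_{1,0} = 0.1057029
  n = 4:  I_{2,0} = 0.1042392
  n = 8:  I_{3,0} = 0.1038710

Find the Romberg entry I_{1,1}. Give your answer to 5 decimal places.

Richardson extrapolation on the trapezoidal column (denominator 4−1=3):
I_{1,1} = (4·0.1057029 − 0.1114058) / 3 = 0.1038019

0.10380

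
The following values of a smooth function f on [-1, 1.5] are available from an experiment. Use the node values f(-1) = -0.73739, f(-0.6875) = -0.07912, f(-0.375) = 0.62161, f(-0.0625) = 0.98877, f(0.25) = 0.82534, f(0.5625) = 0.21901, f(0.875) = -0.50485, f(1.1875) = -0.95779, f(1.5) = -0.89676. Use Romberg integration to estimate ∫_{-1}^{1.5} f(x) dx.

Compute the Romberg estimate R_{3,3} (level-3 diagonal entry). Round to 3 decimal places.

R_{0,0} (trapezoid, 1 panel, h=2.5000): -2.04269
R_{1,0} (trapezoid, 2 panels, h=1.2500): 0.01033
R_{2,0} (trapezoid, 4 panels, h=0.6250): 0.07814
R_{3,0} (trapezoid, 8 panels, h=0.3125): 0.09247
R_{1,1} = 0.01033 + (0.01033 − (-2.04269))/3 = 0.69467
R_{2,1} = 0.07814 + (0.07814 − 0.01033)/3 = 0.10074
R_{3,1} = 0.09247 + (0.09247 − 0.07814)/3 = 0.09725
R_{2,2} = 0.10074 + (0.10074 − 0.69467)/15 = 0.06114
R_{3,2} = 0.09725 + (0.09725 − 0.10074)/15 = 0.09702
R_{3,3} = 0.09702 + (0.09702 − 0.06114)/63 = 0.09759

0.098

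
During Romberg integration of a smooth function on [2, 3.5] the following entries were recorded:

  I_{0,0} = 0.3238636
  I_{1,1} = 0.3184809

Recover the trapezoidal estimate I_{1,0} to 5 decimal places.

0.31983

From I_{1,1} = (4·I_{1,0} − I_{0,0})/3, solve for I_{1,0}:
4·I_{1,0} = 3·0.3184809 + 0.3238636 = 1.2793063
I_{1,0} = 0.3198266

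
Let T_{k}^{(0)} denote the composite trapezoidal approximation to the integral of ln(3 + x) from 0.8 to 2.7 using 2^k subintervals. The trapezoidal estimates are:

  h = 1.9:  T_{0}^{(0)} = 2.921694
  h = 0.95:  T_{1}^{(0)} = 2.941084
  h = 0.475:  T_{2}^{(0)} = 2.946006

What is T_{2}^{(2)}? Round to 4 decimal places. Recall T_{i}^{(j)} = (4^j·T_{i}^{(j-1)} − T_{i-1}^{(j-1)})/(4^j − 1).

2.9477

T_{1}^{(1)} = (4·2.941084 − 2.921694) / 3 = 2.947547
T_{2}^{(1)} = 2.946006 + (2.946006 − 2.941084)/3 = 2.947647
T_{2}^{(2)} = 2.947647 + (2.947647 − 2.947547)/15 = 2.947654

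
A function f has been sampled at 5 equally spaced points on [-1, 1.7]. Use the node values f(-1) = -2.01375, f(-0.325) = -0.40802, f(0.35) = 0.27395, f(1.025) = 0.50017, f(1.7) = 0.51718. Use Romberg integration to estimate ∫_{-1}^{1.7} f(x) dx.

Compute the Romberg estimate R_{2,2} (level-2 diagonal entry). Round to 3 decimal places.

R_{0,0} (trapezoid, 1 panel, h=2.7000): -2.02037
R_{1,0} (trapezoid, 2 panels, h=1.3500): -0.64035
R_{2,0} (trapezoid, 4 panels, h=0.6750): -0.25797
R_{1,1} = -0.64035 + (-0.64035 − (-2.02037))/3 = -0.18034
R_{2,1} = -0.25797 + (-0.25797 − (-0.64035))/3 = -0.13051
R_{2,2} = -0.13051 + (-0.13051 − (-0.18034))/15 = -0.12719

-0.127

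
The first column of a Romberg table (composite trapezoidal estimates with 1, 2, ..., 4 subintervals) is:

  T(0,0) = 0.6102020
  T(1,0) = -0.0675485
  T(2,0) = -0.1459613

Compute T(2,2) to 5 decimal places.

-0.16401

Richardson extrapolation on the trapezoidal column (denominator 4−1=3):
T(1,1) = (4·(-0.0675485) − 0.6102020) / 3 = -0.2934653
T(2,1) = -0.1459613 + (-0.1459613 − (-0.0675485))/3 = -0.1720989
T(2,2) = -0.1720989 + (-0.1720989 − (-0.2934653))/15 = -0.1640078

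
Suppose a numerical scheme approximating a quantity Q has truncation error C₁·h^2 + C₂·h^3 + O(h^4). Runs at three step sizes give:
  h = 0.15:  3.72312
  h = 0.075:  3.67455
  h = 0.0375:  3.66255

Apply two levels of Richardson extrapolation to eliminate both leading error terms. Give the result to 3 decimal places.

First eliminate the h^2 term (factor 2^2 = 4):
  B₁ = (4·3.67455 − 3.72312)/3 = 3.65836
  B₂ = (4·3.66255 − 3.67455)/3 = 3.65855
Then eliminate the h^3 term (factor 2^3 = 8):
  (8·3.65855 − 3.65836)/7 = 3.65858

3.659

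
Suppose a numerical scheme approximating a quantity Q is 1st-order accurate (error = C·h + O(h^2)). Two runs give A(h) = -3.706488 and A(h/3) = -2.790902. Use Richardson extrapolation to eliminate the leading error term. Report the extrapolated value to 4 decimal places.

-2.3331

The leading error scales as h; refining by a factor of 3 reduces it by 3^1 = 3.
Extrapolated value = (3·A(h/3) − A(h)) / (3 − 1)
= (3·(-2.790902) − (-3.706488)) / 2
= -4.666218 / 2 = -2.333109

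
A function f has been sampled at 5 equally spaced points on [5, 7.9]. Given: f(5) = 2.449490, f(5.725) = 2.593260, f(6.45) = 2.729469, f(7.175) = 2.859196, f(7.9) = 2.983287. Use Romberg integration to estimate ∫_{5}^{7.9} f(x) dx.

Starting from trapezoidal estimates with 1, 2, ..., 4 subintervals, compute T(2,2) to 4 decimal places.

7.9029

T(0,0) (trapezoid, 1 panel, h=2.9000): 7.877527
T(1,0) (trapezoid, 2 panels, h=1.4500): 7.896493
T(2,0) (trapezoid, 4 panels, h=0.7250): 7.901277
T(1,1) = 7.896493 + (7.896493 − 7.877527)/3 = 7.902815
T(2,1) = 7.901277 + (7.901277 − 7.896493)/3 = 7.902872
T(2,2) = 7.902872 + (7.902872 − 7.902815)/15 = 7.902876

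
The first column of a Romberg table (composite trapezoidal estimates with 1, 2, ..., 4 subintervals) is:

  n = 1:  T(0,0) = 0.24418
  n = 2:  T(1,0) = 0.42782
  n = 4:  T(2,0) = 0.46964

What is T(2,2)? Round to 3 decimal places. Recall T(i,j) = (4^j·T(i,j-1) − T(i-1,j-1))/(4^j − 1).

Richardson extrapolation on the trapezoidal column (denominator 4−1=3):
T(1,1) = (4·0.42782 − 0.24418) / 3 = 0.48903
T(2,1) = (4·0.46964 − 0.42782) / 3 = 0.48358
T(2,2) = 0.48358 + (0.48358 − 0.48903)/15 = 0.48322

0.483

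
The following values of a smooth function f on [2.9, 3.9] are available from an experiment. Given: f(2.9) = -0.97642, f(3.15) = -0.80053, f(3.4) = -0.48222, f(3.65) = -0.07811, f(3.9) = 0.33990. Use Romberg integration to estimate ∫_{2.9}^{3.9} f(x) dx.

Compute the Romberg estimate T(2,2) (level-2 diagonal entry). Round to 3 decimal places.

-0.426

T(0,0) (trapezoid, 1 panel, h=1.0000): -0.31826
T(1,0) (trapezoid, 2 panels, h=0.5000): -0.40024
T(2,0) (trapezoid, 4 panels, h=0.2500): -0.41978
T(1,1) = -0.40024 + (-0.40024 − (-0.31826))/3 = -0.42757
T(2,1) = -0.41978 + (-0.41978 − (-0.40024))/3 = -0.42629
T(2,2) = -0.42629 + (-0.42629 − (-0.42757))/15 = -0.42620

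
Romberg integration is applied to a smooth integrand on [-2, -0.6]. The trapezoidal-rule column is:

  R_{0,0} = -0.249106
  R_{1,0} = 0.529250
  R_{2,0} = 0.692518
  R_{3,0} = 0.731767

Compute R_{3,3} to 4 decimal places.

0.7447

R_{1,1} = (4·0.529250 − (-0.249106)) / 3 = 0.788702
R_{2,1} = (4·0.692518 − 0.529250) / 3 = 0.746941
R_{3,1} = 0.731767 + (0.731767 − 0.692518)/3 = 0.744850
R_{2,2} = 0.746941 + (0.746941 − 0.788702)/15 = 0.744157
R_{3,2} = 0.744850 + (0.744850 − 0.746941)/15 = 0.744711
R_{3,3} = (64·0.744711 − 0.744157) / 63 = 0.744720
(Column j=1 coincides with Simpson's rule on the same nodes.)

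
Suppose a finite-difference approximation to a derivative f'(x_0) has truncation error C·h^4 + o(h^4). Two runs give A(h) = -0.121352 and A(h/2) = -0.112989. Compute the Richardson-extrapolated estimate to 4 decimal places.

-0.1124

The leading error scales as h^4; refining by a factor of 2 reduces it by 2^4 = 16.
Extrapolated value = (16·A(h/2) − A(h)) / (16 − 1)
= (16·(-0.112989) − (-0.121352)) / 15
= -1.686472 / 15 = -0.112431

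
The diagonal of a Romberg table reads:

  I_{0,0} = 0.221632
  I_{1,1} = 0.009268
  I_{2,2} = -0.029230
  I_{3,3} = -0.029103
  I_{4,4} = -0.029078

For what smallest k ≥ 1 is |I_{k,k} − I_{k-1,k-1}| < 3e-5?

|I_{1,1} − I_{0,0}| = 0.212364 ≥ 3e-5
|I_{2,2} − I_{1,1}| = 0.038498 ≥ 3e-5
|I_{3,3} − I_{2,2}| = 0.000127 ≥ 3e-5
|I_{4,4} − I_{3,3}| = 0.000025 < 3e-5

k = 4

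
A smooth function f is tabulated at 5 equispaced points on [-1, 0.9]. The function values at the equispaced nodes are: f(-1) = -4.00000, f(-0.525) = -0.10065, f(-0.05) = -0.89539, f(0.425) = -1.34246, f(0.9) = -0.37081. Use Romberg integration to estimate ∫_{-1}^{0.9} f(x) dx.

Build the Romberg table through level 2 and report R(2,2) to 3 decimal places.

R(0,0) (trapezoid, 1 panel, h=1.9000): -4.15227
R(1,0) (trapezoid, 2 panels, h=0.9500): -2.92676
R(2,0) (trapezoid, 4 panels, h=0.4750): -2.14885
R(1,1) = -2.92676 + (-2.92676 − (-4.15227))/3 = -2.51826
R(2,1) = -2.14885 + (-2.14885 − (-2.92676))/3 = -1.88955
R(2,2) = -1.88955 + (-1.88955 − (-2.51826))/15 = -1.84764

-1.848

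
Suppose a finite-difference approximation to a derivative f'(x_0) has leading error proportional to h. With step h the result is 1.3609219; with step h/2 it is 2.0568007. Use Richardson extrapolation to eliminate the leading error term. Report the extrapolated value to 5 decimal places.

The leading error scales as h; refining by a factor of 2 reduces it by 2^1 = 2.
Extrapolated value = (2·A(h/2) − A(h)) / (2 − 1)
= (2·2.0568007 − 1.3609219) / 1
= 2.7526795 / 1 = 2.7526795

2.75268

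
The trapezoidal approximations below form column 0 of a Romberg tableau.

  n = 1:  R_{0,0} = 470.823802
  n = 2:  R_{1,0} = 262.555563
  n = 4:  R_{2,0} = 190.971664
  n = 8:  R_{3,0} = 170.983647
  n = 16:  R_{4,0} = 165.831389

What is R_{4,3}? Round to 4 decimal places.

164.0996

Richardson extrapolation on the trapezoidal column (denominator 4−1=3):
R_{2,1} = 190.971664 + (190.971664 − 262.555563)/3 = 167.110364
R_{3,1} = 170.983647 + (170.983647 − 190.971664)/3 = 164.320975
R_{4,1} = (4·165.831389 − 170.983647) / 3 = 164.113970
R_{3,2} = (16·164.320975 − 167.110364) / 15 = 164.135016
R_{4,2} = (16·164.113970 − 164.320975) / 15 = 164.100170
R_{4,3} = 164.100170 + (164.100170 − 164.135016)/63 = 164.099617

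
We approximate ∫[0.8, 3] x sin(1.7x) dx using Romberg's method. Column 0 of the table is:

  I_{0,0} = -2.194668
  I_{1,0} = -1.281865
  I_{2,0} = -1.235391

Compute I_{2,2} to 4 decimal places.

-1.2361

Richardson extrapolation on the trapezoidal column (denominator 4−1=3):
I_{1,1} = -1.281865 + (-1.281865 − (-2.194668))/3 = -0.977597
I_{2,1} = -1.235391 + (-1.235391 − (-1.281865))/3 = -1.219900
I_{2,2} = (16·(-1.219900) − (-0.977597)) / 15 = -1.236054
(Column j=1 coincides with Simpson's rule on the same nodes.)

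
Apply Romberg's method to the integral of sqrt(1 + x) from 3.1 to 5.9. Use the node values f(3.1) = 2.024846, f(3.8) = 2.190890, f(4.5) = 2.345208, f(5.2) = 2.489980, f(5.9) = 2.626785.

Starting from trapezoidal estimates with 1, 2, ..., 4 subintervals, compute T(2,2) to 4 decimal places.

6.5486

T(0,0) (trapezoid, 1 panel, h=2.8000): 6.512283
T(1,0) (trapezoid, 2 panels, h=1.4000): 6.539433
T(2,0) (trapezoid, 4 panels, h=0.7000): 6.546325
T(1,1) = 6.539433 + (6.539433 − 6.512283)/3 = 6.548483
T(2,1) = 6.546325 + (6.546325 − 6.539433)/3 = 6.548622
T(2,2) = 6.548622 + (6.548622 − 6.548483)/15 = 6.548631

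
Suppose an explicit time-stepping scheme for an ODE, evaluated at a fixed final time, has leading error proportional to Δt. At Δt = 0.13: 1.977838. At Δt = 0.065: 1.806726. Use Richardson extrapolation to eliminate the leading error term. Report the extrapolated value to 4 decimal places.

Extrapolated value = (2·A(Δt/2) − A(Δt)) / (2 − 1)
= (2·1.806726 − 1.977838) / 1
= 1.635614 / 1 = 1.635614

1.6356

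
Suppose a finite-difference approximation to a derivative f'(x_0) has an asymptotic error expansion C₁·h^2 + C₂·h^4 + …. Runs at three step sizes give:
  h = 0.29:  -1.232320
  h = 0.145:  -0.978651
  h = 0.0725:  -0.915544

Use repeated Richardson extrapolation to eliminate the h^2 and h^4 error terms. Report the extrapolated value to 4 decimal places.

-0.8945

First eliminate the h^2 term (factor 2^2 = 4):
  B₁ = (4·(-0.978651) − (-1.232320))/3 = -0.894095
  B₂ = (4·(-0.915544) − (-0.978651))/3 = -0.894508
Then eliminate the h^4 term (factor 2^4 = 16):
  (16·(-0.894508) − (-0.894095))/15 = -0.894536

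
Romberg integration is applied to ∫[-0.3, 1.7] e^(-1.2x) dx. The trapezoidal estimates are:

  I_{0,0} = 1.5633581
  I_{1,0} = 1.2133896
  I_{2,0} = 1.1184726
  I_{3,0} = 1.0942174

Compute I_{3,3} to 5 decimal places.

Richardson extrapolation on the trapezoidal column (denominator 4−1=3):
I_{1,1} = (4·1.2133896 − 1.5633581) / 3 = 1.0967334
I_{2,1} = (4·1.1184726 − 1.2133896) / 3 = 1.0868336
I_{3,1} = (4·1.0942174 − 1.1184726) / 3 = 1.0861323
I_{2,2} = (16·1.0868336 − 1.0967334) / 15 = 1.0861736
I_{3,2} = (16·1.0861323 − 1.0868336) / 15 = 1.0860855
I_{3,3} = 1.0860855 + (1.0860855 − 1.0861736)/63 = 1.0860841

1.08608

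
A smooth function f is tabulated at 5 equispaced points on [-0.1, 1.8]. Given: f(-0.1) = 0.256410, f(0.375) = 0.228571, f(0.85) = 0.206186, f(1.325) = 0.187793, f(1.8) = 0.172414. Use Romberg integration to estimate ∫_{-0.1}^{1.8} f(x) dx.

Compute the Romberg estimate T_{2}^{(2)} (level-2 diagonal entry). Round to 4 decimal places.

0.3969

T_{0}^{(0)} (trapezoid, 1 panel, h=1.9000): 0.407383
T_{1}^{(0)} (trapezoid, 2 panels, h=0.9500): 0.399568
T_{2}^{(0)} (trapezoid, 4 panels, h=0.4750): 0.397557
T_{1}^{(1)} = 0.399568 + (0.399568 − 0.407383)/3 = 0.396963
T_{2}^{(1)} = 0.397557 + (0.397557 − 0.399568)/3 = 0.396887
T_{2}^{(2)} = 0.396887 + (0.396887 − 0.396963)/15 = 0.396882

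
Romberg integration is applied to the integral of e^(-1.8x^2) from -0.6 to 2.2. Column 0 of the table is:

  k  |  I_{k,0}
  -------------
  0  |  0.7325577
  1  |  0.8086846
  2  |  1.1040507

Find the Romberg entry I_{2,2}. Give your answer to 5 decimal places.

Richardson extrapolation on the trapezoidal column (denominator 4−1=3):
I_{1,1} = (4·0.8086846 − 0.7325577) / 3 = 0.8340602
I_{2,1} = 1.1040507 + (1.1040507 − 0.8086846)/3 = 1.2025061
I_{2,2} = (16·1.2025061 − 0.8340602) / 15 = 1.2270692
(Column j=1 coincides with Simpson's rule on the same nodes.)

1.22707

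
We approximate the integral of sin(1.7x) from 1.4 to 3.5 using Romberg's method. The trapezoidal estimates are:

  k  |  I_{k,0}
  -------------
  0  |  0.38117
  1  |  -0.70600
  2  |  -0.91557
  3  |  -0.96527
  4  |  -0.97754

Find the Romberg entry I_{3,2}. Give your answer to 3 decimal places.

-0.982

I_{2,1} = (4·(-0.91557) − (-0.70600)) / 3 = -0.98543
I_{3,1} = (4·(-0.96527) − (-0.91557)) / 3 = -0.98184
I_{3,2} = (16·(-0.98184) − (-0.98543)) / 15 = -0.98160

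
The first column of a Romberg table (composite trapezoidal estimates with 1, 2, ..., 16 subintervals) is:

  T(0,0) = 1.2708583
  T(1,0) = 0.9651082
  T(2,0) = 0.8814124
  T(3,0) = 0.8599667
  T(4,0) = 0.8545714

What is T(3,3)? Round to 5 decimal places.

0.85277

T(1,1) = (4·0.9651082 − 1.2708583) / 3 = 0.8631915
T(2,1) = 0.8814124 + (0.8814124 − 0.9651082)/3 = 0.8535138
T(3,1) = (4·0.8599667 − 0.8814124) / 3 = 0.8528181
T(2,2) = 0.8535138 + (0.8535138 − 0.8631915)/15 = 0.8528686
T(3,2) = (16·0.8528181 − 0.8535138) / 15 = 0.8527717
T(3,3) = 0.8527717 + (0.8527717 − 0.8528686)/63 = 0.8527702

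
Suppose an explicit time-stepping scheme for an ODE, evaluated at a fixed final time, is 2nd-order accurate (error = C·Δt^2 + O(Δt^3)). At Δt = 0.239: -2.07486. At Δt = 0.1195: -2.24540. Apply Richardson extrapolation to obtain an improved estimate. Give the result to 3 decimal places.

Extrapolated value = (4·A(Δt/2) − A(Δt)) / (4 − 1)
= (4·(-2.24540) − (-2.07486)) / 3
= -6.90674 / 3 = -2.30225

-2.302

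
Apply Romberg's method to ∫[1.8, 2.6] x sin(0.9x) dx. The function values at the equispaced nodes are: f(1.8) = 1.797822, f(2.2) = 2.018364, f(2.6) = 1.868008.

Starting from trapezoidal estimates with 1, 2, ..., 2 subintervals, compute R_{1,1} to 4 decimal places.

R_{0,0} (trapezoid, 1 panel, h=0.8000): 1.466332
R_{1,0} (trapezoid, 2 panels, h=0.4000): 1.540512
R_{1,1} = 1.540512 + (1.540512 − 1.466332)/3 = 1.565239

1.5652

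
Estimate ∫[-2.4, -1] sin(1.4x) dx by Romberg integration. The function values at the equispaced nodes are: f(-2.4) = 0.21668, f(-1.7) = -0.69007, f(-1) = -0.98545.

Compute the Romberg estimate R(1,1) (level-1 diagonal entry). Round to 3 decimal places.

R(0,0) (trapezoid, 1 panel, h=1.4000): -0.53814
R(1,0) (trapezoid, 2 panels, h=0.7000): -0.75212
R(1,1) = -0.75212 + (-0.75212 − (-0.53814))/3 = -0.82345

-0.823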